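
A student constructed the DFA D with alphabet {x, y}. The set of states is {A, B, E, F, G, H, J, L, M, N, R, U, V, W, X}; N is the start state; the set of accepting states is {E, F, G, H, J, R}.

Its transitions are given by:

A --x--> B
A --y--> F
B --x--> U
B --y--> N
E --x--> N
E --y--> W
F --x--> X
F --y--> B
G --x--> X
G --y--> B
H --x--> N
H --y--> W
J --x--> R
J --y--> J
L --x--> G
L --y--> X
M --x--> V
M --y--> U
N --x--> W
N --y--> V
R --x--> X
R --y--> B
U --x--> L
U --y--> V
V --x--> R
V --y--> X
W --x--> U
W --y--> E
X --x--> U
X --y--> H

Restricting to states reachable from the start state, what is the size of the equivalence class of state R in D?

2

Reachable states from the start: {B,E,G,H,L,N,R,U,V,W,X}. Unreachable: {A,F,J,M} — drop them.
Initial partition by acceptance: {E,G,H,R} | {B,L,N,U,V,W,X}.
Split {B,L,N,U,V,W,X} by δ(·,x) → {B,N,U,W,X} and {L,V}.
Refine {B,N,U,W,X} on symbol x: members go to different blocks, giving {B,N,W,X} and {U}.
Refine {B,N,W,X} on symbol x: members go to different blocks, giving {B,W,X} and {N}.
Split {E,G,H,R} by δ(·,x) → {E,H} and {G,R}.
Split {B,W,X} by δ(·,y) → {W,X} and {B}.
The partition is now stable with 7 blocks: {E,H} | {W,X} | {L,V} | {U} | {N} | {G,R} | {B}.
State R belongs to the block {G,R}, which has 2 states.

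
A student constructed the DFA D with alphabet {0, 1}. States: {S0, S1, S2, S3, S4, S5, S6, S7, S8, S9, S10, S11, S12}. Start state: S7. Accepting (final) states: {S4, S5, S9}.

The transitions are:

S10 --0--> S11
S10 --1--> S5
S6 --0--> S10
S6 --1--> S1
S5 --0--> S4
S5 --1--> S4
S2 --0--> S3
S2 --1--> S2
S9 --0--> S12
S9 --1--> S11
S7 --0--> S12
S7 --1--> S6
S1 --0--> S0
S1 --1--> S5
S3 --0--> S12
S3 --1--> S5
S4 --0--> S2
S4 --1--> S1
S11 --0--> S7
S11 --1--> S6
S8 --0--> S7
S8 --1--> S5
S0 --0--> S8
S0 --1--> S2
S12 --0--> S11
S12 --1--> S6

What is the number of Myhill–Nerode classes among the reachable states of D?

States {S9} cannot be reached from the start state, so discard them.
Initial partition by acceptance: {S4,S5} | {S0,S1,S2,S3,S6,S7,S8,S10,S11,S12}.
On input 0, block {S4,S5} splits into {S4} and {S5}.
Split {S0,S1,S2,S3,S6,S7,S8,S10,S11,S12} by δ(·,1) → {S0,S2,S6,S7,S11,S12} and {S1,S3,S8,S10}.
On input 0, block {S0,S2,S6,S7,S11,S12} splits into {S0,S2,S6} and {S7,S11,S12}.
On input 1, block {S0,S2,S6} splits into {S0,S2} and {S6}.
Refine {S1,S3,S8,S10} on symbol 0: members go to different blocks, giving {S3,S8,S10} and {S1}.
Stable partition: {S4} | {S0,S2} | {S5} | {S3,S8,S10} | {S7,S11,S12} | {S6} | {S1} — 7 equivalence classes.

7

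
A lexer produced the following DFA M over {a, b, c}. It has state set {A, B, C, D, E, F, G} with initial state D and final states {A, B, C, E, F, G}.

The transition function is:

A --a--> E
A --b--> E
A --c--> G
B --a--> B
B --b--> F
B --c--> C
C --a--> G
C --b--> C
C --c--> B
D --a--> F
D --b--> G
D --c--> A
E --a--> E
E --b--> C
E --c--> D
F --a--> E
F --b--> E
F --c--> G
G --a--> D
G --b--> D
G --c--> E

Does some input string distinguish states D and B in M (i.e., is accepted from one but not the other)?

All states are reachable from the start state.
P0 = {A,B,C,E,F,G} | {D}.
Refine {A,B,C,E,F,G} on symbol a: members go to different blocks, giving {A,B,C,E,F} and {G}.
Split {A,B,C,E,F} by δ(·,a) → {A,B,E,F} and {C}.
Split {A,B,E,F} by δ(·,b) → {A,B,F} and {E}.
Split {A,B,F} by δ(·,a) → {A,F} and {B}.
Stable partition: {A,F} | {D} | {G} | {C} | {E} | {B} — 6 equivalence classes.
D and B end up in different blocks, so they are distinguishable. For instance, the string 'ε' is accepted from only B.

Yes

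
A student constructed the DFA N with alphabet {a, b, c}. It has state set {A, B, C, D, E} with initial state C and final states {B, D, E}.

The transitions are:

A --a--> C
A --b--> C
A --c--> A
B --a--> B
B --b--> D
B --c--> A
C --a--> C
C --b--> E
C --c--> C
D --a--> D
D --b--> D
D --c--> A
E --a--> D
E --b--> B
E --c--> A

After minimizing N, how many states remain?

3

Start with accepting vs non-accepting: {B,D,E} | {A,C}.
Split {A,C} by δ(·,b) → {A} and {C}.
No further refinement is possible. Final partition (3 blocks): {B,D,E} | {A} | {C}.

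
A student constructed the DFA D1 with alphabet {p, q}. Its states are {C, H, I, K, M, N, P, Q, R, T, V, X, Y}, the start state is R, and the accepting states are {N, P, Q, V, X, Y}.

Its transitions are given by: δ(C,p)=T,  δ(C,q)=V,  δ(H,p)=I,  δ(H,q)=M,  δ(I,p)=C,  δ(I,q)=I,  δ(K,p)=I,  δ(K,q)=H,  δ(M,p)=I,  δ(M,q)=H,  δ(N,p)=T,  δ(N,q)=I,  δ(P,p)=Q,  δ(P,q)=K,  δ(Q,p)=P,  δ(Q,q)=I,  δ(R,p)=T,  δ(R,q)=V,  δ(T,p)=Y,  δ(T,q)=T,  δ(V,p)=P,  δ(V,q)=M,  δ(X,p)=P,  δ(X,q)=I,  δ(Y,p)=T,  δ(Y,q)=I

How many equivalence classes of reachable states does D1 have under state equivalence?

8

States {N,X} cannot be reached from the start state, so discard them.
Start with accepting vs non-accepting: {P,Q,V,Y} | {C,H,I,K,M,R,T}.
Split {P,Q,V,Y} by δ(·,p) → {P,Q,V} and {Y}.
Split {C,H,I,K,M,R,T} by δ(·,p) → {C,H,I,K,M,R} and {T}.
Split {C,H,I,K,M,R} by δ(·,p) → {H,I,K,M} and {C,R}.
On input p, block {H,I,K,M} splits into {H,K,M} and {I}.
Refine {P,Q,V} on symbol q: members go to different blocks, giving {P,V} and {Q}.
Split {P,V} by δ(·,p) → {V} and {P}.
No further refinement is possible. Final partition (8 blocks): {V} | {H,K,M} | {Y} | {T} | {C,R} | {I} | {Q} | {P}.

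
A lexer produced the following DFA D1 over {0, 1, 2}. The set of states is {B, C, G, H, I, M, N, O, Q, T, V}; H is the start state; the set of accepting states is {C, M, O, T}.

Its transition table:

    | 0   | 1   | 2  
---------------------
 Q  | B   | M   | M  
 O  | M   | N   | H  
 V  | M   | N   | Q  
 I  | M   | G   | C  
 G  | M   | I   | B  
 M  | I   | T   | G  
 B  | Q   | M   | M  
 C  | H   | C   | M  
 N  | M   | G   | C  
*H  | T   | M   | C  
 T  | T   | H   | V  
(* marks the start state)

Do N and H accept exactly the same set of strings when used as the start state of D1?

No

First remove the unreachable states {O}; 10 states remain.
Start with accepting vs non-accepting: {C,M,T} | {B,G,H,I,N,Q,V}.
Refine {C,M,T} on symbol 0: members go to different blocks, giving {C,M} and {T}.
Split {C,M} by δ(·,1) → {M} and {C}.
Split {B,G,H,I,N,Q,V} by δ(·,0) → {G,I,N,V} and {B,Q} and {H}.
Refine {G,I,N,V} on symbol 2: members go to different blocks, giving {G,V} and {I,N}.
Stable partition: {M} | {G,V} | {T} | {C} | {B,Q} | {H} | {I,N} — 7 equivalence classes.
N and H end up in different blocks, so they are distinguishable. For instance, the string '1' is accepted from only H.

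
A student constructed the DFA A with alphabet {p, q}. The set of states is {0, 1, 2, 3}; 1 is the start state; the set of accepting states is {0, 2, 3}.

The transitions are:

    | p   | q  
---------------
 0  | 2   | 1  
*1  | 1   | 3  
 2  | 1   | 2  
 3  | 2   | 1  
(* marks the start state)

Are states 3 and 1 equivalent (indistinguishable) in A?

Reachable states from the start: {1,2,3}. Unreachable: {0} — drop them.
Start with accepting vs non-accepting: {2,3} | {1}.
Split {2,3} by δ(·,p) → {2} and {3}.
No further refinement is possible. Final partition (3 blocks): {2} | {1} | {3}.
3 and 1 end up in different blocks, so they are distinguishable. For instance, the string 'ε' is accepted from only 3.

No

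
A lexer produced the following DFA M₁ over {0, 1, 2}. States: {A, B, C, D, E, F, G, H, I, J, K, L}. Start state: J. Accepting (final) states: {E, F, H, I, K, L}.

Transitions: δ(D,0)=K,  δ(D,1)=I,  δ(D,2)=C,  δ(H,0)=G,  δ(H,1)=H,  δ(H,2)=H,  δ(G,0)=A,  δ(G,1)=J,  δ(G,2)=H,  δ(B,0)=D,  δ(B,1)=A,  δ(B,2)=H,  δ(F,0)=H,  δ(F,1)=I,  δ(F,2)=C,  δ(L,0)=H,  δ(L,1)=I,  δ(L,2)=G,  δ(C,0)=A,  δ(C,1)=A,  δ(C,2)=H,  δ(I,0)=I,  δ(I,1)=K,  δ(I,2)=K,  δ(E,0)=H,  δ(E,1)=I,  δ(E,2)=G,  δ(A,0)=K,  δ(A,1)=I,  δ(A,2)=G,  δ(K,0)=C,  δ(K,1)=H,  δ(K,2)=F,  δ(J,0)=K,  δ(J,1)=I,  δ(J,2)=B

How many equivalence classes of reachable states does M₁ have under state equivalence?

Reachable states from the start: {A,B,C,D,F,G,H,I,J,K}. Unreachable: {E,L} — drop them.
Start with accepting vs non-accepting: {F,H,I,K} | {A,B,C,D,G,J}.
On input 0, block {F,H,I,K} splits into {F,I} and {H,K}.
Refine {F,I} on symbol 0: members go to different blocks, giving {F} and {I}.
Refine {A,B,C,D,G,J} on symbol 0: members go to different blocks, giving {A,D,J} and {B,C,G}.
Refine {H,K} on symbol 2: members go to different blocks, giving {H} and {K}.
The partition is now stable with 6 blocks: {F} | {A,D,J} | {H} | {I} | {B,C,G} | {K}.

6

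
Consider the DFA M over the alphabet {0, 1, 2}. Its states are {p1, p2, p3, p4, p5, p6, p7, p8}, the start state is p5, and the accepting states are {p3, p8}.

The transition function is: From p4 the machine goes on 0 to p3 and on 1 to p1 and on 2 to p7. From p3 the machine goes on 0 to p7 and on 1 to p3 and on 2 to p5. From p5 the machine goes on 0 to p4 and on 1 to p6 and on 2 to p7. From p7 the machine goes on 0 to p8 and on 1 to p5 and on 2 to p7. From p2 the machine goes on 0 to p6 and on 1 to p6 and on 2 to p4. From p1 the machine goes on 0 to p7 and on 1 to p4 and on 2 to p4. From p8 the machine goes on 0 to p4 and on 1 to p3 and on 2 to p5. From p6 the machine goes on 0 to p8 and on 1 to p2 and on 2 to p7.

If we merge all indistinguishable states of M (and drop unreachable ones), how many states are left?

3

Every state is reachable, so we keep all 8.
Initial partition by acceptance: {p3,p8} | {p1,p2,p4,p5,p6,p7}.
On input 0, block {p1,p2,p4,p5,p6,p7} splits into {p1,p2,p5} and {p4,p6,p7}.
No further refinement is possible. Final partition (3 blocks): {p3,p8} | {p1,p2,p5} | {p4,p6,p7}.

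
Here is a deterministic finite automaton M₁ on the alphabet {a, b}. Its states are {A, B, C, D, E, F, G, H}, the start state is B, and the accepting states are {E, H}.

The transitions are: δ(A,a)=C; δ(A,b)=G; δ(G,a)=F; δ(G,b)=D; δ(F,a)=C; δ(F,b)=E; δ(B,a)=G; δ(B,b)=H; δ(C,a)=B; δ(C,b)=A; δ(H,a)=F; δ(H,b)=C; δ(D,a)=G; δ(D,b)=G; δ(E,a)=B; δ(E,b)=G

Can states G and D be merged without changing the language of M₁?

Every state is reachable, so we keep all 8.
Start with accepting vs non-accepting: {E,H} | {A,B,C,D,F,G}.
Refine {A,B,C,D,F,G} on symbol b: members go to different blocks, giving {A,C,D,G} and {B,F}.
Split {A,C,D,G} by δ(·,a) → {A,D} and {C,G}.
Stable partition: {E,H} | {A,D} | {B,F} | {C,G} — 4 equivalence classes.
G and D end up in different blocks, so they are distinguishable. For instance, the string 'ab' is accepted from only G.

No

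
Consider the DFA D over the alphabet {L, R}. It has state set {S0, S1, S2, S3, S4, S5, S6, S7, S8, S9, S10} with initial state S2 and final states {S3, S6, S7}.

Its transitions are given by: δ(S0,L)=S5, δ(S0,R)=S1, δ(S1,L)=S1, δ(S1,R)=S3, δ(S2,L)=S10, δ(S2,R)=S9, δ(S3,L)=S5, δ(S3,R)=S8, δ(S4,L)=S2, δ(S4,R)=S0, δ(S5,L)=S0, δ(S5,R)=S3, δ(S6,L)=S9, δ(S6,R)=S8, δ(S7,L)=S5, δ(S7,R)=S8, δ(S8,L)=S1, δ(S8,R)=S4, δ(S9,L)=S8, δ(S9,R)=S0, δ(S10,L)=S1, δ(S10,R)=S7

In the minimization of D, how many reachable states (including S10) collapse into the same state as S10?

2

Reachable states from the start: {S0,S1,S2,S3,S4,S5,S7,S8,S9,S10}. Unreachable: {S6} — drop them.
P0 = {S3,S7} | {S0,S1,S2,S4,S5,S8,S9,S10}.
Refine {S0,S1,S2,S4,S5,S8,S9,S10} on symbol R: members go to different blocks, giving {S0,S2,S4,S8,S9} and {S1,S5,S10}.
Refine {S0,S2,S4,S8,S9} on symbol L: members go to different blocks, giving {S0,S2,S8} and {S4,S9}.
Split {S0,S2,S8} by δ(·,R) → {S2,S8} and {S0}.
Split {S1,S5,S10} by δ(·,L) → {S1,S10} and {S5}.
No further refinement is possible. Final partition (6 blocks): {S3,S7} | {S2,S8} | {S1,S10} | {S4,S9} | {S0} | {S5}.
The equivalence class containing S10 is {S1,S10}, of size 2.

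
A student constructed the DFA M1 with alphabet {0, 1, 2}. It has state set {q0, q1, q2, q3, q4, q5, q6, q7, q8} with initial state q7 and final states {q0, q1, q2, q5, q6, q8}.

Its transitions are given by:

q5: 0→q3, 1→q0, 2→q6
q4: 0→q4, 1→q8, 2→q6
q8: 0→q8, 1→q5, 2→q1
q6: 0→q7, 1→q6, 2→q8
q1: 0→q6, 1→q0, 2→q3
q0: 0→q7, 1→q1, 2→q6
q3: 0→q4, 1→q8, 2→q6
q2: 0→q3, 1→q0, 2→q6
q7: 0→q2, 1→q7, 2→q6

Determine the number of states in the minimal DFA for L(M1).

7

P0 = {q0,q1,q2,q5,q6,q8} | {q3,q4,q7}.
On input 0, block {q0,q1,q2,q5,q6,q8} splits into {q0,q2,q5,q6} and {q1,q8}.
Refine {q0,q2,q5,q6} on symbol 1: members go to different blocks, giving {q2,q5,q6} and {q0}.
On input 1, block {q2,q5,q6} splits into {q2,q5} and {q6}.
On input 0, block {q3,q4,q7} splits into {q3,q4} and {q7}.
Split {q1,q8} by δ(·,0) → {q1} and {q8}.
No further refinement is possible. Final partition (7 blocks): {q2,q5} | {q3,q4} | {q1} | {q0} | {q6} | {q7} | {q8}.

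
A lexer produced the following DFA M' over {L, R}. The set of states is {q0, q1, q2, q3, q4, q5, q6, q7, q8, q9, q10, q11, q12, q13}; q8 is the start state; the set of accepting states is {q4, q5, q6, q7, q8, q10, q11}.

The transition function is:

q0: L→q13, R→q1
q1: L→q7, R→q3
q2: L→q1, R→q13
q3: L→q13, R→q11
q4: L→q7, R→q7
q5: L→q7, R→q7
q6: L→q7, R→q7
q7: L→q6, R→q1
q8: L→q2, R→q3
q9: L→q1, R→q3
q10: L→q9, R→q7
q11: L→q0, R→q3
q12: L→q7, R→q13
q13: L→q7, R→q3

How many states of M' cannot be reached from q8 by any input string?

5

BFS from q8 reaches {q0, q1, q2, q3, q6, q7, q8, q11, q13}; the 5 state(s) q4, q5, q9, q10, q12 are never visited.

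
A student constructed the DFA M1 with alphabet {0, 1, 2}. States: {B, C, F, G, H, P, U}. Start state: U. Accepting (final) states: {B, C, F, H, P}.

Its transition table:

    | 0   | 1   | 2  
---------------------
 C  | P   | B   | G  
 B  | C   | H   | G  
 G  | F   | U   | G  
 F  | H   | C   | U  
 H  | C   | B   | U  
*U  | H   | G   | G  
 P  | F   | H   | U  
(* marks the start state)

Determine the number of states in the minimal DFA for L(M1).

2

Start with accepting vs non-accepting: {B,C,F,H,P} | {G,U}.
Stable partition: {B,C,F,H,P} | {G,U} — 2 equivalence classes.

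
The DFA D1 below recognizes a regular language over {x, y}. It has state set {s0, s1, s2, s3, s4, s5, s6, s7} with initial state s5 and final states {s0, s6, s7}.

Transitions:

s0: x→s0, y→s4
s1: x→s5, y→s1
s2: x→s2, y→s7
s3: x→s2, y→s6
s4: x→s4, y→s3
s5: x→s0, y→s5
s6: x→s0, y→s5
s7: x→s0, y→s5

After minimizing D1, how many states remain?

Reachable states from the start: {s0,s2,s3,s4,s5,s6,s7}. Unreachable: {s1} — drop them.
Initial partition by acceptance: {s0,s6,s7} | {s2,s3,s4,s5}.
Refine {s2,s3,s4,s5} on symbol x: members go to different blocks, giving {s2,s3,s4} and {s5}.
Refine {s0,s6,s7} on symbol y: members go to different blocks, giving {s6,s7} and {s0}.
On input y, block {s2,s3,s4} splits into {s2,s3} and {s4}.
The partition is now stable with 5 blocks: {s6,s7} | {s2,s3} | {s5} | {s0} | {s4}.

5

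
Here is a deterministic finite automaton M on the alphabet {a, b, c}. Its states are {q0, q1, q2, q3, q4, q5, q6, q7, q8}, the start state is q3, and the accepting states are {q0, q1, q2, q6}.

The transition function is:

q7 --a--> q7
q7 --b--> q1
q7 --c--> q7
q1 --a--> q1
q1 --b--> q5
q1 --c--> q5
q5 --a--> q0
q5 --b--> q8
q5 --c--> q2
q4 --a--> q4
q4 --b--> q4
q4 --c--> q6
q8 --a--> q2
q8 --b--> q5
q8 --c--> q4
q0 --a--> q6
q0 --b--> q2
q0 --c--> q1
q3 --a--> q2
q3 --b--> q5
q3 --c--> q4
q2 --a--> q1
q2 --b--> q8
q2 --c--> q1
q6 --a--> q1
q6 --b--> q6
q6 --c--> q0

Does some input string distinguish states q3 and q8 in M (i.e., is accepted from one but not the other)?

No

Reachable states from the start: {q0,q1,q2,q3,q4,q5,q6,q8}. Unreachable: {q7} — drop them.
Start with accepting vs non-accepting: {q0,q1,q2,q6} | {q3,q4,q5,q8}.
Refine {q0,q1,q2,q6} on symbol b: members go to different blocks, giving {q0,q6} and {q1,q2}.
Split {q0,q6} by δ(·,a) → {q0} and {q6}.
Split {q3,q4,q5,q8} by δ(·,a) → {q3,q8} and {q4} and {q5}.
Refine {q1,q2} on symbol b: members go to different blocks, giving {q1} and {q2}.
Stable partition: {q0} | {q3,q8} | {q1} | {q6} | {q4} | {q5} | {q2} — 7 equivalence classes.
q3 and q8 lie in the same block of the stable partition, so they are equivalent — no string distinguishes them.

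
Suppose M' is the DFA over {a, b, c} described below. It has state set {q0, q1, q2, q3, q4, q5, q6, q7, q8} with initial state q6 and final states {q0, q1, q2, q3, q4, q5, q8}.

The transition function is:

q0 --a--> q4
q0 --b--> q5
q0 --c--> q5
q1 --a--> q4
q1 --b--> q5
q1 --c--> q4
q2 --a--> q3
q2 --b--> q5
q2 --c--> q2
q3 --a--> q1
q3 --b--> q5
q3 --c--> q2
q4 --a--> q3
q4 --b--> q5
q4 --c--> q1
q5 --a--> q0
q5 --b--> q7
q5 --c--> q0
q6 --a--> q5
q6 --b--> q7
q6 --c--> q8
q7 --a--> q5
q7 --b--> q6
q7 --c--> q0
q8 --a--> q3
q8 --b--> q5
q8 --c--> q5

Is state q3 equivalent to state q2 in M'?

Yes

Initial partition by acceptance: {q0,q1,q2,q3,q4,q5,q8} | {q6,q7}.
On input b, block {q0,q1,q2,q3,q4,q5,q8} splits into {q0,q1,q2,q3,q4,q8} and {q5}.
On input c, block {q0,q1,q2,q3,q4,q8} splits into {q1,q2,q3,q4} and {q0,q8}.
The partition is now stable with 4 blocks: {q1,q2,q3,q4} | {q6,q7} | {q5} | {q0,q8}.
q3 and q2 lie in the same block of the stable partition, so they are equivalent — no string distinguishes them.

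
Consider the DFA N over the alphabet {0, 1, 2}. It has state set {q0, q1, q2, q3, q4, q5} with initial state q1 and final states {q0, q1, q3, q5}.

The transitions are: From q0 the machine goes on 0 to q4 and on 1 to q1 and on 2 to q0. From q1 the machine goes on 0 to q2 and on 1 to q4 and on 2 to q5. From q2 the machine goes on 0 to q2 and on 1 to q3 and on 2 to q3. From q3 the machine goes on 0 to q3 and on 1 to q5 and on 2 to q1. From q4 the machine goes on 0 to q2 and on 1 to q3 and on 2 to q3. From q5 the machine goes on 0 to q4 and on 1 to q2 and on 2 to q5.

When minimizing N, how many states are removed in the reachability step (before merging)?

Starting at q1 and following transitions, the reachable set is {q1, q2, q3, q4, q5}. That leaves q0 unreachable — 1 in total.

1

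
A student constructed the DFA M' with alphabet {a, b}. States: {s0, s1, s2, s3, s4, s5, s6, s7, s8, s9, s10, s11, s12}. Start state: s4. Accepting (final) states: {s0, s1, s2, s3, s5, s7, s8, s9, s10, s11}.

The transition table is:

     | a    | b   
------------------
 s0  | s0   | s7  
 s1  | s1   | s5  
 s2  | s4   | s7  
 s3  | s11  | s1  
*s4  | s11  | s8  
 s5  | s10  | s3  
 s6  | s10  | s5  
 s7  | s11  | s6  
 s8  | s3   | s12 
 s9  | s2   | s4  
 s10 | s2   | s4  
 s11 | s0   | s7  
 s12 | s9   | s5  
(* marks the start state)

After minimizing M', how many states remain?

All states are reachable from the start state.
P0 = {s0,s1,s2,s3,s5,s7,s8,s9,s10,s11} | {s4,s6,s12}.
Refine {s0,s1,s2,s3,s5,s7,s8,s9,s10,s11} on symbol a: members go to different blocks, giving {s0,s1,s3,s5,s7,s8,s9,s10,s11} and {s2}.
Refine {s0,s1,s3,s5,s7,s8,s9,s10,s11} on symbol a: members go to different blocks, giving {s0,s1,s3,s5,s7,s8,s11} and {s9,s10}.
Split {s0,s1,s3,s5,s7,s8,s11} by δ(·,a) → {s0,s1,s3,s7,s8,s11} and {s5}.
Refine {s0,s1,s3,s7,s8,s11} on symbol b: members go to different blocks, giving {s0,s3,s11} and {s7,s8} and {s1}.
Refine {s0,s3,s11} on symbol b: members go to different blocks, giving {s0,s11} and {s3}.
Split {s4,s6,s12} by δ(·,a) → {s6,s12} and {s4}.
On input a, block {s7,s8} splits into {s7} and {s8}.
Stable partition: {s0,s11} | {s6,s12} | {s2} | {s9,s10} | {s5} | {s7} | {s1} | {s3} | {s4} | {s8} — 10 equivalence classes.

10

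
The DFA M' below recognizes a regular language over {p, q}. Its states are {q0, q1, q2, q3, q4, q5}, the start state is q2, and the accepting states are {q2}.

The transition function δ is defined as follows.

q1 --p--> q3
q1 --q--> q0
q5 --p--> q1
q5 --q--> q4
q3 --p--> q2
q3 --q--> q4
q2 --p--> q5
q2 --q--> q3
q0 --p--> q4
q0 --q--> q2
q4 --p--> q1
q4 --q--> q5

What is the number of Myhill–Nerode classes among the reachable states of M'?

5

P0 = {q2} | {q0,q1,q3,q4,q5}.
On input p, block {q0,q1,q3,q4,q5} splits into {q0,q1,q4,q5} and {q3}.
Refine {q0,q1,q4,q5} on symbol p: members go to different blocks, giving {q0,q4,q5} and {q1}.
Split {q0,q4,q5} by δ(·,p) → {q4,q5} and {q0}.
No further refinement is possible. Final partition (5 blocks): {q2} | {q4,q5} | {q3} | {q1} | {q0}.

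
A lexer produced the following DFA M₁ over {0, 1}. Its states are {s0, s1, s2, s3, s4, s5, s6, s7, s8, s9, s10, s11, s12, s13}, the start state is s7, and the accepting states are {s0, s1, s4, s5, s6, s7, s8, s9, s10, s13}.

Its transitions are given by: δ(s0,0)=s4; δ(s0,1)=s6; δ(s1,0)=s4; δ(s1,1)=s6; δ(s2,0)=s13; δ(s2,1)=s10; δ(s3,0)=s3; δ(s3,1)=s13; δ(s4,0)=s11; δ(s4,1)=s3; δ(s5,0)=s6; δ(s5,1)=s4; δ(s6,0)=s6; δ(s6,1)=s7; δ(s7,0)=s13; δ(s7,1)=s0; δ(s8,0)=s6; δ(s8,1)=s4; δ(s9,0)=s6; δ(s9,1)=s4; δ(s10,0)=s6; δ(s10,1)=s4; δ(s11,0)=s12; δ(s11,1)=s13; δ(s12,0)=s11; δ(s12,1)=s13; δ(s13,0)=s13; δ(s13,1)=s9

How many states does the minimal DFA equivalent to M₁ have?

7

States {s1,s2,s5,s8,s10} cannot be reached from the start state, so discard them.
P0 = {s0,s4,s6,s7,s9,s13} | {s3,s11,s12}.
Refine {s0,s4,s6,s7,s9,s13} on symbol 0: members go to different blocks, giving {s0,s6,s7,s9,s13} and {s4}.
Refine {s0,s6,s7,s9,s13} on symbol 0: members go to different blocks, giving {s6,s7,s9,s13} and {s0}.
Split {s6,s7,s9,s13} by δ(·,1) → {s6,s13} and {s7} and {s9}.
On input 1, block {s6,s13} splits into {s6} and {s13}.
The partition is now stable with 7 blocks: {s6} | {s3,s11,s12} | {s4} | {s0} | {s7} | {s9} | {s13}.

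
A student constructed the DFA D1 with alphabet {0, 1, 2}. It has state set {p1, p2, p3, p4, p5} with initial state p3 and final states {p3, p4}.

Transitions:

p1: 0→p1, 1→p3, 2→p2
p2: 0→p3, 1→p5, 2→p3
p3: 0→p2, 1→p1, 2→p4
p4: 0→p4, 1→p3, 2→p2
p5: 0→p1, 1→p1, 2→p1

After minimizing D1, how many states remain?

5

All states are reachable from the start state.
Start with accepting vs non-accepting: {p3,p4} | {p1,p2,p5}.
Split {p3,p4} by δ(·,0) → {p3} and {p4}.
Refine {p1,p2,p5} on symbol 0: members go to different blocks, giving {p1,p5} and {p2}.
On input 1, block {p1,p5} splits into {p1} and {p5}.
No further refinement is possible. Final partition (5 blocks): {p3} | {p1} | {p4} | {p2} | {p5}.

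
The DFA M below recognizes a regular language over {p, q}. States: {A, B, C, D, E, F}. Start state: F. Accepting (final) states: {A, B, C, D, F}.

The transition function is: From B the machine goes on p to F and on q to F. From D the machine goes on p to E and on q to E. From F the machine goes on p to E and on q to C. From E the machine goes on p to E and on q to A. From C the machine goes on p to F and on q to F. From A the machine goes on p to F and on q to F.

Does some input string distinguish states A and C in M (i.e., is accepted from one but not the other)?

No

Reachable states from the start: {A,C,E,F}. Unreachable: {B,D} — drop them.
Start with accepting vs non-accepting: {A,C,F} | {E}.
Refine {A,C,F} on symbol p: members go to different blocks, giving {A,C} and {F}.
Stable partition: {A,C} | {E} | {F} — 3 equivalence classes.
A and C lie in the same block of the stable partition, so they are equivalent — no string distinguishes them.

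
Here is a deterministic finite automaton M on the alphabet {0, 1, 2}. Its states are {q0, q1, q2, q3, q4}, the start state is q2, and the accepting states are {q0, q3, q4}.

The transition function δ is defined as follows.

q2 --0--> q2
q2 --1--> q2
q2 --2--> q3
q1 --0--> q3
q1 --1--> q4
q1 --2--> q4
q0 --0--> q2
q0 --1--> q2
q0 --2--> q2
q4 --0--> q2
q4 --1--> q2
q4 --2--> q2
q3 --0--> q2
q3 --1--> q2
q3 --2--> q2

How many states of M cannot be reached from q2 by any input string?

3

No path from q2 leads to q0, q1, q4; the other 2 states are all reachable.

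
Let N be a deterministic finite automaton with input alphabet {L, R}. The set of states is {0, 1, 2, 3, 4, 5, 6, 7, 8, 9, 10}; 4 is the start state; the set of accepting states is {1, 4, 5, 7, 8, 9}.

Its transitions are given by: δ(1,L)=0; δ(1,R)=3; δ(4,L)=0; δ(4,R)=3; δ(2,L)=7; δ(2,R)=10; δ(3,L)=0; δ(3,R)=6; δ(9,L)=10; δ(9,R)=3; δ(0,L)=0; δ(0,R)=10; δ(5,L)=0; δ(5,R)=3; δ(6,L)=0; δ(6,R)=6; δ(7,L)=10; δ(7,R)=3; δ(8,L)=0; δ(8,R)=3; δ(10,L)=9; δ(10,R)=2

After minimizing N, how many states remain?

States {1,5,8} cannot be reached from the start state, so discard them.
Start with accepting vs non-accepting: {4,7,9} | {0,2,3,6,10}.
On input L, block {0,2,3,6,10} splits into {0,3,6} and {2,10}.
On input L, block {4,7,9} splits into {7,9} and {4}.
Split {0,3,6} by δ(·,R) → {3,6} and {0}.
Stable partition: {7,9} | {3,6} | {2,10} | {4} | {0} — 5 equivalence classes.

5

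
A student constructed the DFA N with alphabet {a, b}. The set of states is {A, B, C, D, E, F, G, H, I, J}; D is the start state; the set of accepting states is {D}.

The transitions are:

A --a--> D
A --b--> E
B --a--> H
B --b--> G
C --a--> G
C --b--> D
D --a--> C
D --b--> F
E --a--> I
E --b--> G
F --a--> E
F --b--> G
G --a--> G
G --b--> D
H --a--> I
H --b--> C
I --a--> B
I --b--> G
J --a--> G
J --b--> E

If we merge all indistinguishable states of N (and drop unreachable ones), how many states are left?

3

States {A,J} cannot be reached from the start state, so discard them.
Initial partition by acceptance: {D} | {B,C,E,F,G,H,I}.
Split {B,C,E,F,G,H,I} by δ(·,b) → {B,E,F,H,I} and {C,G}.
Stable partition: {D} | {B,E,F,H,I} | {C,G} — 3 equivalence classes.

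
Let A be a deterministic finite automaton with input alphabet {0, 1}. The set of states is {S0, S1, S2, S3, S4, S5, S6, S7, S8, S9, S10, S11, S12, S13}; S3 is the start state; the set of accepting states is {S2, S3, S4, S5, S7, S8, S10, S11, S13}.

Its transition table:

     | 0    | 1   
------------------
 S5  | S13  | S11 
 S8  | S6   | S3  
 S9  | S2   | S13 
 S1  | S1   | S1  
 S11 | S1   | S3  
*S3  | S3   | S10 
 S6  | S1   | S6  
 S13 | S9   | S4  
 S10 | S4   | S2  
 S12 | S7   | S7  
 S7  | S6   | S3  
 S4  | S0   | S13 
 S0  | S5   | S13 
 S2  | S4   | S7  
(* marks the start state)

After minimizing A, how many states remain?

States {S8,S12} cannot be reached from the start state, so discard them.
Start with accepting vs non-accepting: {S2,S3,S4,S5,S7,S10,S11,S13} | {S0,S1,S6,S9}.
Refine {S2,S3,S4,S5,S7,S10,S11,S13} on symbol 0: members go to different blocks, giving {S2,S3,S5,S10} and {S4,S7,S11,S13}.
Refine {S2,S3,S5,S10} on symbol 0: members go to different blocks, giving {S2,S5,S10} and {S3}.
Refine {S2,S5,S10} on symbol 1: members go to different blocks, giving {S2,S5} and {S10}.
Refine {S0,S1,S6,S9} on symbol 0: members go to different blocks, giving {S0,S9} and {S1,S6}.
Refine {S4,S7,S11,S13} on symbol 0: members go to different blocks, giving {S4,S13} and {S7,S11}.
Stable partition: {S2,S5} | {S0,S9} | {S4,S13} | {S3} | {S10} | {S1,S6} | {S7,S11} — 7 equivalence classes.

7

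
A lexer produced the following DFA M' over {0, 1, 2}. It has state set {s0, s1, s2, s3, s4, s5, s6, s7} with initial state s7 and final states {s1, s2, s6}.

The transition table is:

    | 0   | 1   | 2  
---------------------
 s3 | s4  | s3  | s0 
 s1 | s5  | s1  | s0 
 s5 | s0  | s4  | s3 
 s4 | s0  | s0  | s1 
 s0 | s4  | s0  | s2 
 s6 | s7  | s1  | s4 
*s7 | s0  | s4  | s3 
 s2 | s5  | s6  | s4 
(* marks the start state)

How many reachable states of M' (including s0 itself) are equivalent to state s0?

All states are reachable from the start state.
P0 = {s1,s2,s6} | {s0,s3,s4,s5,s7}.
Split {s0,s3,s4,s5,s7} by δ(·,2) → {s3,s5,s7} and {s0,s4}.
Split {s3,s5,s7} by δ(·,1) → {s5,s7} and {s3}.
The partition is now stable with 4 blocks: {s1,s2,s6} | {s5,s7} | {s0,s4} | {s3}.
State s0 belongs to the block {s0,s4}, which has 2 states.

2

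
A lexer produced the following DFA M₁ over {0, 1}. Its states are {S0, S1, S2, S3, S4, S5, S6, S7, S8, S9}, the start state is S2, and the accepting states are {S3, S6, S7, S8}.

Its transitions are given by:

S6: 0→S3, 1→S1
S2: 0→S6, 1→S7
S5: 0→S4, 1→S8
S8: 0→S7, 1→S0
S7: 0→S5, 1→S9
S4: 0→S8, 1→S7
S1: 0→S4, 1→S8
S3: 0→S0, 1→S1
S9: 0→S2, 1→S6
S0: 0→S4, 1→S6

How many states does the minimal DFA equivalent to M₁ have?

All states are reachable from the start state.
Start with accepting vs non-accepting: {S3,S6,S7,S8} | {S0,S1,S2,S4,S5,S9}.
Split {S3,S6,S7,S8} by δ(·,0) → {S3,S7} and {S6,S8}.
Split {S0,S1,S2,S4,S5,S9} by δ(·,0) → {S0,S1,S5,S9} and {S2,S4}.
The partition is now stable with 4 blocks: {S3,S7} | {S0,S1,S5,S9} | {S6,S8} | {S2,S4}.

4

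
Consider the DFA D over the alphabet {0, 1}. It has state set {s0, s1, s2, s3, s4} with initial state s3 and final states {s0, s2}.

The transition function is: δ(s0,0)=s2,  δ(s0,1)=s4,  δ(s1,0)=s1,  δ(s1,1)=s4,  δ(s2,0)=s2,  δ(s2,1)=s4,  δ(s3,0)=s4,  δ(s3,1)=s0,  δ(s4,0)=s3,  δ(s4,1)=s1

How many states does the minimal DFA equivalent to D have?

4

Every state is reachable, so we keep all 5.
P0 = {s0,s2} | {s1,s3,s4}.
Split {s1,s3,s4} by δ(·,1) → {s1,s4} and {s3}.
Refine {s1,s4} on symbol 0: members go to different blocks, giving {s1} and {s4}.
No further refinement is possible. Final partition (4 blocks): {s0,s2} | {s1} | {s3} | {s4}.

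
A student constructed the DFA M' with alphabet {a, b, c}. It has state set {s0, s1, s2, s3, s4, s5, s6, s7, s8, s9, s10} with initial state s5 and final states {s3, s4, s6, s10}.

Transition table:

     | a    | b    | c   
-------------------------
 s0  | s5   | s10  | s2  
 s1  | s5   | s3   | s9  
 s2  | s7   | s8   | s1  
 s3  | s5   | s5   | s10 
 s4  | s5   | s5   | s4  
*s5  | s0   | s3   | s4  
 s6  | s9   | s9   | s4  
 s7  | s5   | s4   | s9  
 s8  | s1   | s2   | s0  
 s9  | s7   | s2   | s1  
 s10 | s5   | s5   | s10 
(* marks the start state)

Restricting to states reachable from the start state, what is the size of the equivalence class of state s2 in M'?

3

Reachable states from the start: {s0,s1,s2,s3,s4,s5,s7,s8,s9,s10}. Unreachable: {s6} — drop them.
Initial partition by acceptance: {s3,s4,s10} | {s0,s1,s2,s5,s7,s8,s9}.
On input b, block {s0,s1,s2,s5,s7,s8,s9} splits into {s0,s1,s5,s7} and {s2,s8,s9}.
On input c, block {s0,s1,s5,s7} splits into {s0,s1,s7} and {s5}.
Stable partition: {s3,s4,s10} | {s0,s1,s7} | {s2,s8,s9} | {s5} — 4 equivalence classes.
State s2 belongs to the block {s2,s8,s9}, which has 3 states.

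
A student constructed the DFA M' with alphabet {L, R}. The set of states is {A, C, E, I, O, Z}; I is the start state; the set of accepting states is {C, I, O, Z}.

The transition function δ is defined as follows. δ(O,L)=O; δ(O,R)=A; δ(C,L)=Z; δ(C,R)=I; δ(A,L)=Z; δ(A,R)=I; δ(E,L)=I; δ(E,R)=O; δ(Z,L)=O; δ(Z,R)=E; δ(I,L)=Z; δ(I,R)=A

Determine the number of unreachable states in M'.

BFS from I reaches {A, E, I, O, Z}; the 1 state(s) C are never visited.

1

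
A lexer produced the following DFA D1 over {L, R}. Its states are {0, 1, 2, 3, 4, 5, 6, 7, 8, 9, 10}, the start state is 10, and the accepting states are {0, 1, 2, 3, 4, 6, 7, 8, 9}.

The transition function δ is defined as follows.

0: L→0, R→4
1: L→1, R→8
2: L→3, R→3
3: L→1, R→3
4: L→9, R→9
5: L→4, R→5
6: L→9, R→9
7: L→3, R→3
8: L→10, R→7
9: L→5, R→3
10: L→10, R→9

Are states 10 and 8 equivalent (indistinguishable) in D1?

Reachable states from the start: {1,3,4,5,7,8,9,10}. Unreachable: {0,2,6} — drop them.
P0 = {1,3,4,7,8,9} | {5,10}.
Split {1,3,4,7,8,9} by δ(·,L) → {1,3,4,7} and {8,9}.
On input L, block {1,3,4,7} splits into {1,3,7} and {4}.
On input R, block {1,3,7} splits into {3,7} and {1}.
Refine {3,7} on symbol L: members go to different blocks, giving {3} and {7}.
Split {5,10} by δ(·,L) → {5} and {10}.
Split {8,9} by δ(·,L) → {8} and {9}.
No further refinement is possible. Final partition (8 blocks): {3} | {5} | {8} | {4} | {1} | {7} | {10} | {9}.
10 and 8 end up in different blocks, so they are distinguishable. For instance, the string 'ε' is accepted from only 8.

No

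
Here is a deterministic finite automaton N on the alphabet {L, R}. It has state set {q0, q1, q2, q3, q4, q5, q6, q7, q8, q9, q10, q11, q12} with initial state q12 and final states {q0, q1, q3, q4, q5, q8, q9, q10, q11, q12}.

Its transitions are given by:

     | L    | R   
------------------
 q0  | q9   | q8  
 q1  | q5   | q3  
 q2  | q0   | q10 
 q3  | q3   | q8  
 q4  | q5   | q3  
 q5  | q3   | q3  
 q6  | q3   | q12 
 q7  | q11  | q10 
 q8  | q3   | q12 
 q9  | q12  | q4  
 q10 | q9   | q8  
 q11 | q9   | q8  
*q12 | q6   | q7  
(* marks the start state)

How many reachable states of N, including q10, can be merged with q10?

2

First remove the unreachable states {q0,q1,q2}; 10 states remain.
P0 = {q3,q4,q5,q8,q9,q10,q11,q12} | {q6,q7}.
Split {q3,q4,q5,q8,q9,q10,q11,q12} by δ(·,L) → {q3,q4,q5,q8,q9,q10,q11} and {q12}.
Split {q3,q4,q5,q8,q9,q10,q11} by δ(·,L) → {q3,q4,q5,q8,q10,q11} and {q9}.
On input L, block {q3,q4,q5,q8,q10,q11} splits into {q3,q4,q5,q8} and {q10,q11}.
On input R, block {q3,q4,q5,q8} splits into {q3,q4,q5} and {q8}.
Refine {q3,q4,q5} on symbol R: members go to different blocks, giving {q4,q5} and {q3}.
On input L, block {q4,q5} splits into {q4} and {q5}.
Refine {q6,q7} on symbol L: members go to different blocks, giving {q6} and {q7}.
The partition is now stable with 9 blocks: {q4} | {q6} | {q12} | {q9} | {q10,q11} | {q8} | {q3} | {q5} | {q7}.
State q10 belongs to the block {q10,q11}, which has 2 states.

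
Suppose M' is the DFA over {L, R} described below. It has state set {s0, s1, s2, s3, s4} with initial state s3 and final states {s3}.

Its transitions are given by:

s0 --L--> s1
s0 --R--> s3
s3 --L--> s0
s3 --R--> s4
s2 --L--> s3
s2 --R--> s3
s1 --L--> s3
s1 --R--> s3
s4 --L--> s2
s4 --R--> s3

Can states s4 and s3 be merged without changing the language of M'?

Initial partition by acceptance: {s3} | {s0,s1,s2,s4}.
Refine {s0,s1,s2,s4} on symbol L: members go to different blocks, giving {s0,s4} and {s1,s2}.
No further refinement is possible. Final partition (3 blocks): {s3} | {s0,s4} | {s1,s2}.
s4 and s3 end up in different blocks, so they are distinguishable. For instance, the string 'ε' is accepted from only s3.

No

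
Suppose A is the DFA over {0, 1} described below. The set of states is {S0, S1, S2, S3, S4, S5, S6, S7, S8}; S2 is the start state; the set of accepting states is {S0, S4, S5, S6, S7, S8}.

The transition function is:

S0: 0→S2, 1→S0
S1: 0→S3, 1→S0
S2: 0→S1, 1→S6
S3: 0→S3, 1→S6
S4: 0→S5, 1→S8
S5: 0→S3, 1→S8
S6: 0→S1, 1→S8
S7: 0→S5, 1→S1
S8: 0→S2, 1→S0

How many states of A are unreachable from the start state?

No path from S2 leads to S4, S5, S7; the other 6 states are all reachable.

3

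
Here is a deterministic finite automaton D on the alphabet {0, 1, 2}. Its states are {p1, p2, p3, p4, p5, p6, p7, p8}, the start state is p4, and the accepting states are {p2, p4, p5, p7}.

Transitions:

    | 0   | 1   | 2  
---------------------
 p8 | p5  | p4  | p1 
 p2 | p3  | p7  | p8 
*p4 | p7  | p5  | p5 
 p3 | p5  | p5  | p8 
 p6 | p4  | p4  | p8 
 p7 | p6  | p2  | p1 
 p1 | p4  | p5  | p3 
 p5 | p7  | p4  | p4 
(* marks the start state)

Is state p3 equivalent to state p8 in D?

P0 = {p2,p4,p5,p7} | {p1,p3,p6,p8}.
On input 0, block {p2,p4,p5,p7} splits into {p2,p7} and {p4,p5}.
The partition is now stable with 3 blocks: {p2,p7} | {p1,p3,p6,p8} | {p4,p5}.
p3 and p8 lie in the same block of the stable partition, so they are equivalent — no string distinguishes them.

Yes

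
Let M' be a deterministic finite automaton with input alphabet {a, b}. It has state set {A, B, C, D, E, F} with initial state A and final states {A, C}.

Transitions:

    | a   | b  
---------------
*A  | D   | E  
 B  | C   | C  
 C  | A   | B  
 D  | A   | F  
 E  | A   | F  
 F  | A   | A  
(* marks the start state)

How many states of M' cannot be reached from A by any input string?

No path from A leads to B, C; the other 4 states are all reachable.

2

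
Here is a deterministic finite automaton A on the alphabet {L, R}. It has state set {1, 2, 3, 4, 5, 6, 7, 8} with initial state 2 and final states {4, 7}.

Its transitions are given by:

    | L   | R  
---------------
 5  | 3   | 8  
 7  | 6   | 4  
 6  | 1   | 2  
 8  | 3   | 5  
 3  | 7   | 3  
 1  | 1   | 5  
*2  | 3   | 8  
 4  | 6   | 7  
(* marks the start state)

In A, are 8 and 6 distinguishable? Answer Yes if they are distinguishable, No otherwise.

All states are reachable from the start state.
Initial partition by acceptance: {4,7} | {1,2,3,5,6,8}.
Refine {1,2,3,5,6,8} on symbol L: members go to different blocks, giving {1,2,5,6,8} and {3}.
Refine {1,2,5,6,8} on symbol L: members go to different blocks, giving {2,5,8} and {1,6}.
Stable partition: {4,7} | {2,5,8} | {3} | {1,6} — 4 equivalence classes.
8 and 6 end up in different blocks, so they are distinguishable. For instance, the string 'LL' is accepted from only 8.

Yes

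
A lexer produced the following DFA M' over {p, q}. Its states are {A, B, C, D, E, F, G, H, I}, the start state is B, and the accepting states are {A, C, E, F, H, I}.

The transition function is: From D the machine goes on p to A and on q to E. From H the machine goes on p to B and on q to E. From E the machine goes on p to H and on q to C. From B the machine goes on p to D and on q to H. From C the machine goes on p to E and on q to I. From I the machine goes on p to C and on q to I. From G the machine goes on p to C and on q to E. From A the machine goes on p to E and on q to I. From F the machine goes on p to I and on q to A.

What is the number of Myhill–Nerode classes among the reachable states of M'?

Reachable states from the start: {A,B,C,D,E,H,I}. Unreachable: {F,G} — drop them.
Initial partition by acceptance: {A,C,E,H,I} | {B,D}.
Refine {A,C,E,H,I} on symbol p: members go to different blocks, giving {A,C,E,I} and {H}.
Refine {A,C,E,I} on symbol p: members go to different blocks, giving {A,C,I} and {E}.
On input p, block {A,C,I} splits into {A,C} and {I}.
Refine {B,D} on symbol p: members go to different blocks, giving {B} and {D}.
The partition is now stable with 6 blocks: {A,C} | {B} | {H} | {E} | {I} | {D}.

6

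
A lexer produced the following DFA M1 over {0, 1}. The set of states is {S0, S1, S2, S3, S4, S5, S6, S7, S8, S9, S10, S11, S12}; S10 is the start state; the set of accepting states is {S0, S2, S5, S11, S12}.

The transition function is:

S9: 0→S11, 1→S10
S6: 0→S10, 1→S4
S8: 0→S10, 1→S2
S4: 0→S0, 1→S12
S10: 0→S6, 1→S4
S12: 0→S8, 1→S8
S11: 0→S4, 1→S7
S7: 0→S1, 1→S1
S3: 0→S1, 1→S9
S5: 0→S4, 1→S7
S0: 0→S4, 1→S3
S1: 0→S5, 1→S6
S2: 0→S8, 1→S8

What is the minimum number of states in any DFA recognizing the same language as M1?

7

Every state is reachable, so we keep all 13.
Start with accepting vs non-accepting: {S0,S2,S5,S11,S12} | {S1,S3,S4,S6,S7,S8,S9,S10}.
On input 0, block {S1,S3,S4,S6,S7,S8,S9,S10} splits into {S3,S6,S7,S8,S10} and {S1,S4,S9}.
On input 0, block {S0,S2,S5,S11,S12} splits into {S0,S5,S11} and {S2,S12}.
On input 0, block {S3,S6,S7,S8,S10} splits into {S6,S8,S10} and {S3,S7}.
Refine {S6,S8,S10} on symbol 1: members go to different blocks, giving {S6,S10} and {S8}.
Split {S1,S4,S9} by δ(·,1) → {S1,S9} and {S4}.
The partition is now stable with 7 blocks: {S0,S5,S11} | {S6,S10} | {S1,S9} | {S2,S12} | {S3,S7} | {S8} | {S4}.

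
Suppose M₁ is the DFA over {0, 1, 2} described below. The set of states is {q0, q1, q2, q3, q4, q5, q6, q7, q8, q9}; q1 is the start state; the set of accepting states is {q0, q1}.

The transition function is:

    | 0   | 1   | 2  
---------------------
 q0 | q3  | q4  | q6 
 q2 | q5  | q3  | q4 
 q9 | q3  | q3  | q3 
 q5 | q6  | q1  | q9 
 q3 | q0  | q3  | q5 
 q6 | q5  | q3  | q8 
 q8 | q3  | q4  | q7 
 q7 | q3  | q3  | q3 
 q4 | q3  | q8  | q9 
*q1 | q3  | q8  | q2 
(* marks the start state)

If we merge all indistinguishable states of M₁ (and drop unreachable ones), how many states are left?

6

All states are reachable from the start state.
Start with accepting vs non-accepting: {q0,q1} | {q2,q3,q4,q5,q6,q7,q8,q9}.
On input 0, block {q2,q3,q4,q5,q6,q7,q8,q9} splits into {q2,q4,q5,q6,q7,q8,q9} and {q3}.
Split {q2,q4,q5,q6,q7,q8,q9} by δ(·,0) → {q4,q7,q8,q9} and {q2,q5,q6}.
Split {q4,q7,q8,q9} by δ(·,1) → {q4,q8} and {q7,q9}.
Refine {q2,q5,q6} on symbol 1: members go to different blocks, giving {q2,q6} and {q5}.
No further refinement is possible. Final partition (6 blocks): {q0,q1} | {q4,q8} | {q3} | {q2,q6} | {q7,q9} | {q5}.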